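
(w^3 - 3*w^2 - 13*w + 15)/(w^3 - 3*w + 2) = (w^2 - 2*w - 15)/(w^2 + w - 2)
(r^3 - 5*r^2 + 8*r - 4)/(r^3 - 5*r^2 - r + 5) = (r^2 - 4*r + 4)/(r^2 - 4*r - 5)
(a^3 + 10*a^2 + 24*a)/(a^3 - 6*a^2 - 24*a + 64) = a*(a + 6)/(a^2 - 10*a + 16)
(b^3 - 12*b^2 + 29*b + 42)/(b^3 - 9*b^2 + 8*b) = (b^3 - 12*b^2 + 29*b + 42)/(b*(b^2 - 9*b + 8))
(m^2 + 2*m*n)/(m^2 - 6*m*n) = (m + 2*n)/(m - 6*n)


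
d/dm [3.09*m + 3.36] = 3.09000000000000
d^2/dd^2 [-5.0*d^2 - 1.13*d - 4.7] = -10.0000000000000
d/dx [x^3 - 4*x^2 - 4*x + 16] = 3*x^2 - 8*x - 4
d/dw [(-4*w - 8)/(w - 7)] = 36/(w - 7)^2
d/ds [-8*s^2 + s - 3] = 1 - 16*s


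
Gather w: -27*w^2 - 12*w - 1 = -27*w^2 - 12*w - 1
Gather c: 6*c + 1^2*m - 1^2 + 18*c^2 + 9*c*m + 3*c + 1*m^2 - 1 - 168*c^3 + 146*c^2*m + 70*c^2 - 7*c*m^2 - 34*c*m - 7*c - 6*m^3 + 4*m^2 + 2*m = -168*c^3 + c^2*(146*m + 88) + c*(-7*m^2 - 25*m + 2) - 6*m^3 + 5*m^2 + 3*m - 2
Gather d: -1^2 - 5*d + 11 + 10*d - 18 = 5*d - 8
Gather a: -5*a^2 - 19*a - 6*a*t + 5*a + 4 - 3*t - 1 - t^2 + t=-5*a^2 + a*(-6*t - 14) - t^2 - 2*t + 3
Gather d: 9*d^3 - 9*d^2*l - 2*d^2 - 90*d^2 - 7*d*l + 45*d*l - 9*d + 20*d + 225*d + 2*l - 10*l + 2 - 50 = 9*d^3 + d^2*(-9*l - 92) + d*(38*l + 236) - 8*l - 48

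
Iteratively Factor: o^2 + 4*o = (o)*(o + 4)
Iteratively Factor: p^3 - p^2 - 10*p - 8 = (p - 4)*(p^2 + 3*p + 2) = (p - 4)*(p + 2)*(p + 1)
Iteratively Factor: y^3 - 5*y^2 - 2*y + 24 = (y - 4)*(y^2 - y - 6) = (y - 4)*(y - 3)*(y + 2)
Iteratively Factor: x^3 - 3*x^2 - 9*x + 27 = (x + 3)*(x^2 - 6*x + 9) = (x - 3)*(x + 3)*(x - 3)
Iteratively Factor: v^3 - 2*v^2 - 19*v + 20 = (v + 4)*(v^2 - 6*v + 5) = (v - 5)*(v + 4)*(v - 1)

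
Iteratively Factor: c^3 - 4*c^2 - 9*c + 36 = (c - 3)*(c^2 - c - 12) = (c - 4)*(c - 3)*(c + 3)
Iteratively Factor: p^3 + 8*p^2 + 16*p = (p + 4)*(p^2 + 4*p) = p*(p + 4)*(p + 4)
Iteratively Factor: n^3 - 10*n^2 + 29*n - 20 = (n - 4)*(n^2 - 6*n + 5) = (n - 4)*(n - 1)*(n - 5)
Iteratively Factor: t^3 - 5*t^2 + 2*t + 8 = (t - 2)*(t^2 - 3*t - 4) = (t - 2)*(t + 1)*(t - 4)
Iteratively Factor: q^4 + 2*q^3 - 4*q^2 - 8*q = (q - 2)*(q^3 + 4*q^2 + 4*q) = (q - 2)*(q + 2)*(q^2 + 2*q) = q*(q - 2)*(q + 2)*(q + 2)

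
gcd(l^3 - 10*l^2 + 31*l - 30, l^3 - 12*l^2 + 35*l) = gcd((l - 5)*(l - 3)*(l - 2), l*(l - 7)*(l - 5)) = l - 5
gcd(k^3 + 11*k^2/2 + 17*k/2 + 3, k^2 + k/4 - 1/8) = k + 1/2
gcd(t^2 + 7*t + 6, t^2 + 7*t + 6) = t^2 + 7*t + 6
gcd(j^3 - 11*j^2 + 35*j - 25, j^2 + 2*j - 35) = j - 5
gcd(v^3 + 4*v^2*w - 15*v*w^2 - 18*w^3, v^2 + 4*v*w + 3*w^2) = v + w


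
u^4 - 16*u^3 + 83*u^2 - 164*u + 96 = (u - 8)*(u - 4)*(u - 3)*(u - 1)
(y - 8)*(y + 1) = y^2 - 7*y - 8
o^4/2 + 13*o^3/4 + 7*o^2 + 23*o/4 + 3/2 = (o/2 + 1)*(o + 1/2)*(o + 1)*(o + 3)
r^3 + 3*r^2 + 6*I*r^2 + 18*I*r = r*(r + 3)*(r + 6*I)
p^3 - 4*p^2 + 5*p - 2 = (p - 2)*(p - 1)^2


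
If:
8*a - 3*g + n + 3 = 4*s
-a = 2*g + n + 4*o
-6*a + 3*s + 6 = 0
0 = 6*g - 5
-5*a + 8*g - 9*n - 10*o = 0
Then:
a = 793/30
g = 5/6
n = -17/2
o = -49/10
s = 763/15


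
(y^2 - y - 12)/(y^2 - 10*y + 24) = (y + 3)/(y - 6)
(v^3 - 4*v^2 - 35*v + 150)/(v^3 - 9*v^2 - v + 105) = (v^2 + v - 30)/(v^2 - 4*v - 21)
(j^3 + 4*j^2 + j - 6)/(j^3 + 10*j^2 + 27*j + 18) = (j^2 + j - 2)/(j^2 + 7*j + 6)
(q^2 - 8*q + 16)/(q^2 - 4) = (q^2 - 8*q + 16)/(q^2 - 4)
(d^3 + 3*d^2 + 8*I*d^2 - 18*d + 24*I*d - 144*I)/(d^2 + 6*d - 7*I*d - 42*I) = (d^2 + d*(-3 + 8*I) - 24*I)/(d - 7*I)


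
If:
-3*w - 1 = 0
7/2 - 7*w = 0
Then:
No Solution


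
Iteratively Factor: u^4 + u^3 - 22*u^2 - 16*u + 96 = (u - 4)*(u^3 + 5*u^2 - 2*u - 24) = (u - 4)*(u + 4)*(u^2 + u - 6) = (u - 4)*(u + 3)*(u + 4)*(u - 2)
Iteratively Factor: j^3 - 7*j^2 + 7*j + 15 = (j - 3)*(j^2 - 4*j - 5) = (j - 3)*(j + 1)*(j - 5)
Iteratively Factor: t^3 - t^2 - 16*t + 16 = (t - 1)*(t^2 - 16) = (t - 4)*(t - 1)*(t + 4)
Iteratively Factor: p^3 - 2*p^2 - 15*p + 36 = (p - 3)*(p^2 + p - 12) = (p - 3)^2*(p + 4)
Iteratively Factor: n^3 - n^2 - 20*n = (n + 4)*(n^2 - 5*n) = (n - 5)*(n + 4)*(n)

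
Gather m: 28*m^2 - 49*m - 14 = 28*m^2 - 49*m - 14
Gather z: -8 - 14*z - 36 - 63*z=-77*z - 44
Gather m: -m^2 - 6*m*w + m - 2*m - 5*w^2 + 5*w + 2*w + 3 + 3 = -m^2 + m*(-6*w - 1) - 5*w^2 + 7*w + 6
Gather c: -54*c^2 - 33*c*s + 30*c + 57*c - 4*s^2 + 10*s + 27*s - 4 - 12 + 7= -54*c^2 + c*(87 - 33*s) - 4*s^2 + 37*s - 9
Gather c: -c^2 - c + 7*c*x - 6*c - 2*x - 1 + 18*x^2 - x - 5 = -c^2 + c*(7*x - 7) + 18*x^2 - 3*x - 6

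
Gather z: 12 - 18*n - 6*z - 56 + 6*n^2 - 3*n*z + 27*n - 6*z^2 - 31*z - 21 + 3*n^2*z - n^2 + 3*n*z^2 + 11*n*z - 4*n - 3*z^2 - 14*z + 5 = 5*n^2 + 5*n + z^2*(3*n - 9) + z*(3*n^2 + 8*n - 51) - 60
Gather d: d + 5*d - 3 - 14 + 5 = 6*d - 12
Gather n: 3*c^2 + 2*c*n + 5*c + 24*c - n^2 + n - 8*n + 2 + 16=3*c^2 + 29*c - n^2 + n*(2*c - 7) + 18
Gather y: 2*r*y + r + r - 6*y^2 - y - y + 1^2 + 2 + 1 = 2*r - 6*y^2 + y*(2*r - 2) + 4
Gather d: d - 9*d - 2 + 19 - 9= 8 - 8*d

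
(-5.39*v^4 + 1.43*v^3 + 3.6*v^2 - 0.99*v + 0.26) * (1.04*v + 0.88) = -5.6056*v^5 - 3.256*v^4 + 5.0024*v^3 + 2.1384*v^2 - 0.6008*v + 0.2288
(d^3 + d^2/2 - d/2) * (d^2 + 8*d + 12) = d^5 + 17*d^4/2 + 31*d^3/2 + 2*d^2 - 6*d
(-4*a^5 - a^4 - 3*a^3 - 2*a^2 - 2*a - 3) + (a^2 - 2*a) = -4*a^5 - a^4 - 3*a^3 - a^2 - 4*a - 3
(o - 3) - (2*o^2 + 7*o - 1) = -2*o^2 - 6*o - 2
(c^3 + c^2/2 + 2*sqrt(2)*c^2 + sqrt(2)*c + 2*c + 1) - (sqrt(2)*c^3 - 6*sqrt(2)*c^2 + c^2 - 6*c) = -sqrt(2)*c^3 + c^3 - c^2/2 + 8*sqrt(2)*c^2 + sqrt(2)*c + 8*c + 1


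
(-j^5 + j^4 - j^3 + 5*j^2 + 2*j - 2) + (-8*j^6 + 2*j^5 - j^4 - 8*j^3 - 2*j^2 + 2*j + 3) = -8*j^6 + j^5 - 9*j^3 + 3*j^2 + 4*j + 1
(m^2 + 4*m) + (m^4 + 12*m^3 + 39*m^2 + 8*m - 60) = m^4 + 12*m^3 + 40*m^2 + 12*m - 60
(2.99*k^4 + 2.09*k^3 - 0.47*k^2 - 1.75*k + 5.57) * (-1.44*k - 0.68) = -4.3056*k^5 - 5.0428*k^4 - 0.7444*k^3 + 2.8396*k^2 - 6.8308*k - 3.7876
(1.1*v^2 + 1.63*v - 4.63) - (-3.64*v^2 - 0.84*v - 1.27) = 4.74*v^2 + 2.47*v - 3.36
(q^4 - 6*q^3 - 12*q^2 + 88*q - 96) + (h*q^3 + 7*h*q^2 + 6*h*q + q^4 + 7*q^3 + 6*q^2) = h*q^3 + 7*h*q^2 + 6*h*q + 2*q^4 + q^3 - 6*q^2 + 88*q - 96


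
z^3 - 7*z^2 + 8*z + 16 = (z - 4)^2*(z + 1)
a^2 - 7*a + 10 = (a - 5)*(a - 2)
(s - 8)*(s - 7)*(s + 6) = s^3 - 9*s^2 - 34*s + 336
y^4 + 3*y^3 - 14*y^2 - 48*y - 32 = (y - 4)*(y + 1)*(y + 2)*(y + 4)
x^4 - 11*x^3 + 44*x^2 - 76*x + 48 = (x - 4)*(x - 3)*(x - 2)^2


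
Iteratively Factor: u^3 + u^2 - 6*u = (u)*(u^2 + u - 6) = u*(u - 2)*(u + 3)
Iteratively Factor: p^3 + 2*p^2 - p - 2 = (p + 2)*(p^2 - 1) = (p - 1)*(p + 2)*(p + 1)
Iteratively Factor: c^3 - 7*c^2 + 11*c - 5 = (c - 1)*(c^2 - 6*c + 5) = (c - 5)*(c - 1)*(c - 1)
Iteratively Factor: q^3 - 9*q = (q)*(q^2 - 9) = q*(q - 3)*(q + 3)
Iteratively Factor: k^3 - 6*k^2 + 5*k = (k)*(k^2 - 6*k + 5) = k*(k - 1)*(k - 5)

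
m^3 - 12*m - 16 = (m - 4)*(m + 2)^2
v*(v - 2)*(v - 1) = v^3 - 3*v^2 + 2*v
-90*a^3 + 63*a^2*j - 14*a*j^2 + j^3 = (-6*a + j)*(-5*a + j)*(-3*a + j)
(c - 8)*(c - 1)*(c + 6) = c^3 - 3*c^2 - 46*c + 48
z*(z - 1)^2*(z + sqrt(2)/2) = z^4 - 2*z^3 + sqrt(2)*z^3/2 - sqrt(2)*z^2 + z^2 + sqrt(2)*z/2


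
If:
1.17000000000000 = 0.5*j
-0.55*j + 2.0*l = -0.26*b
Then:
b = 4.95 - 7.69230769230769*l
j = 2.34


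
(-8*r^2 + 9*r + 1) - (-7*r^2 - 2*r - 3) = -r^2 + 11*r + 4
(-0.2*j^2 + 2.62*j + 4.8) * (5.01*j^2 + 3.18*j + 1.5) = -1.002*j^4 + 12.4902*j^3 + 32.0796*j^2 + 19.194*j + 7.2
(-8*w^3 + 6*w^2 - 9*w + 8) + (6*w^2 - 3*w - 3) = -8*w^3 + 12*w^2 - 12*w + 5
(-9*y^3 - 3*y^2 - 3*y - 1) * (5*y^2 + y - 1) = -45*y^5 - 24*y^4 - 9*y^3 - 5*y^2 + 2*y + 1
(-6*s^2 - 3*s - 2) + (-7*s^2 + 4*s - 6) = -13*s^2 + s - 8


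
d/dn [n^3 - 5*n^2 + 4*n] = 3*n^2 - 10*n + 4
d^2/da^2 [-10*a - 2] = 0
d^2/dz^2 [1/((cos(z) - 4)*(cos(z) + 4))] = 2*(-2*sin(z)^4 + 33*sin(z)^2 - 15)/((cos(z) - 4)^3*(cos(z) + 4)^3)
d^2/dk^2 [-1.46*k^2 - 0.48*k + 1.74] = -2.92000000000000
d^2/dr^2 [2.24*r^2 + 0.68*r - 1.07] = 4.48000000000000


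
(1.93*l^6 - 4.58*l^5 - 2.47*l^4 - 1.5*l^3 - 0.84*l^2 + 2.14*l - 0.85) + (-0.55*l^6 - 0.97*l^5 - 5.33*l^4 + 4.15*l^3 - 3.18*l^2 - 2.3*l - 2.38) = 1.38*l^6 - 5.55*l^5 - 7.8*l^4 + 2.65*l^3 - 4.02*l^2 - 0.16*l - 3.23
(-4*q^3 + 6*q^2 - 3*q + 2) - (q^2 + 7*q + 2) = -4*q^3 + 5*q^2 - 10*q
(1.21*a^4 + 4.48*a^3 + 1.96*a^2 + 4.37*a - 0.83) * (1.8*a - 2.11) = 2.178*a^5 + 5.5109*a^4 - 5.9248*a^3 + 3.7304*a^2 - 10.7147*a + 1.7513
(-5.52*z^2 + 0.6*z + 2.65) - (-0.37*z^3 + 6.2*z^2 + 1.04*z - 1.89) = 0.37*z^3 - 11.72*z^2 - 0.44*z + 4.54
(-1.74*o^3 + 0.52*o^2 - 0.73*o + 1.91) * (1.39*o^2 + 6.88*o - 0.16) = -2.4186*o^5 - 11.2484*o^4 + 2.8413*o^3 - 2.4507*o^2 + 13.2576*o - 0.3056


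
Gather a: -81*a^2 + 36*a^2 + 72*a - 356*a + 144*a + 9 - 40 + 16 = -45*a^2 - 140*a - 15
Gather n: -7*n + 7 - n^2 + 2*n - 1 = -n^2 - 5*n + 6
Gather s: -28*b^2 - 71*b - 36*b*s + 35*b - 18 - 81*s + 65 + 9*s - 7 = -28*b^2 - 36*b + s*(-36*b - 72) + 40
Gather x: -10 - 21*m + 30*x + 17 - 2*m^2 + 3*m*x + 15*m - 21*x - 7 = -2*m^2 - 6*m + x*(3*m + 9)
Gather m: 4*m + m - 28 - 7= 5*m - 35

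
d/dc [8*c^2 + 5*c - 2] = 16*c + 5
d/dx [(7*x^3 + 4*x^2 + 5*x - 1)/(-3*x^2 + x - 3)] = (-21*x^4 + 14*x^3 - 44*x^2 - 30*x - 14)/(9*x^4 - 6*x^3 + 19*x^2 - 6*x + 9)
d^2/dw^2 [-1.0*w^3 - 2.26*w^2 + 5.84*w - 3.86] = -6.0*w - 4.52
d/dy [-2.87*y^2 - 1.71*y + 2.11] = -5.74*y - 1.71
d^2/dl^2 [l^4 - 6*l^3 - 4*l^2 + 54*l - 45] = 12*l^2 - 36*l - 8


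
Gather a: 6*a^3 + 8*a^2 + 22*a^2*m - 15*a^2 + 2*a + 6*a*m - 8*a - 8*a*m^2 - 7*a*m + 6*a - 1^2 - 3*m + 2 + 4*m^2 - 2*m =6*a^3 + a^2*(22*m - 7) + a*(-8*m^2 - m) + 4*m^2 - 5*m + 1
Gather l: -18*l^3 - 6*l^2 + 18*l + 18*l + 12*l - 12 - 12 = -18*l^3 - 6*l^2 + 48*l - 24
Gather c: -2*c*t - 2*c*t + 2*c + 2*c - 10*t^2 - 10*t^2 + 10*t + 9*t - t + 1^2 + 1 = c*(4 - 4*t) - 20*t^2 + 18*t + 2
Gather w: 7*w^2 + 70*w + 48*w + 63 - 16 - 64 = 7*w^2 + 118*w - 17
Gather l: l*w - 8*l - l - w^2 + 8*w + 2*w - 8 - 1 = l*(w - 9) - w^2 + 10*w - 9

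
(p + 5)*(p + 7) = p^2 + 12*p + 35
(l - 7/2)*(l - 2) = l^2 - 11*l/2 + 7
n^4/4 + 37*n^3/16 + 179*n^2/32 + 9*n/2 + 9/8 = (n/2 + 1/4)*(n/2 + 1)*(n + 3/4)*(n + 6)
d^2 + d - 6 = (d - 2)*(d + 3)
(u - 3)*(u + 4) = u^2 + u - 12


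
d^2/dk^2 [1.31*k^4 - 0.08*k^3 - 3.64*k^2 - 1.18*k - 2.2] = 15.72*k^2 - 0.48*k - 7.28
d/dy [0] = 0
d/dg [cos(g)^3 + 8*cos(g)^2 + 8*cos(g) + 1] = (3*sin(g)^2 - 16*cos(g) - 11)*sin(g)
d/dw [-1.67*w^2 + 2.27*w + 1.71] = 2.27 - 3.34*w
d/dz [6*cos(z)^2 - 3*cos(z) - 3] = 3*(1 - 4*cos(z))*sin(z)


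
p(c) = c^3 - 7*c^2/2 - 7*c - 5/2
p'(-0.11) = -6.19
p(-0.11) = -1.77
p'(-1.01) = 3.13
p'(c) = 3*c^2 - 7*c - 7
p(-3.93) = -89.75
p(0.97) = -11.67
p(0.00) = -2.50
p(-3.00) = -40.00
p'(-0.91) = 1.85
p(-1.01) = -0.03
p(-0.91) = 0.22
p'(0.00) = -7.00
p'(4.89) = 30.51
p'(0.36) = -9.13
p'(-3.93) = 66.84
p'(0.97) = -10.97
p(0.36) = -5.43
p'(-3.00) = 41.00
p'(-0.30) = -4.63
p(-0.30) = -0.74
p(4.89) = -3.49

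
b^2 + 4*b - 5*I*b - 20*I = (b + 4)*(b - 5*I)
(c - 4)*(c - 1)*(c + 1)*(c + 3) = c^4 - c^3 - 13*c^2 + c + 12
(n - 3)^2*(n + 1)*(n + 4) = n^4 - n^3 - 17*n^2 + 21*n + 36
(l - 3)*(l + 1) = l^2 - 2*l - 3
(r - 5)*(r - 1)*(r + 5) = r^3 - r^2 - 25*r + 25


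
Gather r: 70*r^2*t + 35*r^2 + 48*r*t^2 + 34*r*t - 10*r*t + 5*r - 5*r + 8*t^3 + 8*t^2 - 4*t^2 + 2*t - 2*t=r^2*(70*t + 35) + r*(48*t^2 + 24*t) + 8*t^3 + 4*t^2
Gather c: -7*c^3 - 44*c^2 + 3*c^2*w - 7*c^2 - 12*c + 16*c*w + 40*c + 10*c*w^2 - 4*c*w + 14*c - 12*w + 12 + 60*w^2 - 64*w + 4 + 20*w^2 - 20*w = -7*c^3 + c^2*(3*w - 51) + c*(10*w^2 + 12*w + 42) + 80*w^2 - 96*w + 16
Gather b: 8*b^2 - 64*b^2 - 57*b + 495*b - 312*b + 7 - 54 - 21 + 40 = -56*b^2 + 126*b - 28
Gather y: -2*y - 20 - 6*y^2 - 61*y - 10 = -6*y^2 - 63*y - 30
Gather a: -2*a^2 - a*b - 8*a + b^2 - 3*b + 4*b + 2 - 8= -2*a^2 + a*(-b - 8) + b^2 + b - 6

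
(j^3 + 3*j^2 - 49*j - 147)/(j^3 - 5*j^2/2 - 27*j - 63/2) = 2*(j + 7)/(2*j + 3)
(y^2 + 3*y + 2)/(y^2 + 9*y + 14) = (y + 1)/(y + 7)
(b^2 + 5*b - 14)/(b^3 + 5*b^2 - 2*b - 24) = (b + 7)/(b^2 + 7*b + 12)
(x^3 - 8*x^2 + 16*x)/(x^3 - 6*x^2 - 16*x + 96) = x*(x - 4)/(x^2 - 2*x - 24)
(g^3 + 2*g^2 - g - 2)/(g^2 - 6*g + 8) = (g^3 + 2*g^2 - g - 2)/(g^2 - 6*g + 8)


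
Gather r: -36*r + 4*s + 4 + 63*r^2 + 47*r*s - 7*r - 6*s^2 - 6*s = 63*r^2 + r*(47*s - 43) - 6*s^2 - 2*s + 4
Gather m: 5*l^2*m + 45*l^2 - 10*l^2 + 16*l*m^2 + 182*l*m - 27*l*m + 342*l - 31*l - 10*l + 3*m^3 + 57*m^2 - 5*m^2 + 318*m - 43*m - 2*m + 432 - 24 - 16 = 35*l^2 + 301*l + 3*m^3 + m^2*(16*l + 52) + m*(5*l^2 + 155*l + 273) + 392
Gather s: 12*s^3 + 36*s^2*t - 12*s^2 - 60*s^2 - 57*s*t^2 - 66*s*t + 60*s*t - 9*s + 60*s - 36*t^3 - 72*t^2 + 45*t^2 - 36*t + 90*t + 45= 12*s^3 + s^2*(36*t - 72) + s*(-57*t^2 - 6*t + 51) - 36*t^3 - 27*t^2 + 54*t + 45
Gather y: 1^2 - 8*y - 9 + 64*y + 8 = 56*y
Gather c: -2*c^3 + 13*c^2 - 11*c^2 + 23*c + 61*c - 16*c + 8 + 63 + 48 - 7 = -2*c^3 + 2*c^2 + 68*c + 112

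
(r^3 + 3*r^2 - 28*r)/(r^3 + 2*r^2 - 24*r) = (r + 7)/(r + 6)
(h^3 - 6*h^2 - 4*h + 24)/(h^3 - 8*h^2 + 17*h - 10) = (h^2 - 4*h - 12)/(h^2 - 6*h + 5)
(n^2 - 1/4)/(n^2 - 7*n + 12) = (n^2 - 1/4)/(n^2 - 7*n + 12)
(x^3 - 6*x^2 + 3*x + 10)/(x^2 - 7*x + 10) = x + 1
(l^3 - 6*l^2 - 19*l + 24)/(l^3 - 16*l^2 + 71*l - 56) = (l + 3)/(l - 7)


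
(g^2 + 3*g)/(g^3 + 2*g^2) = (g + 3)/(g*(g + 2))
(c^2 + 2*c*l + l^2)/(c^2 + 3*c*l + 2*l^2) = (c + l)/(c + 2*l)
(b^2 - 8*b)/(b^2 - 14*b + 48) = b/(b - 6)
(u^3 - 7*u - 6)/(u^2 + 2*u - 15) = (u^2 + 3*u + 2)/(u + 5)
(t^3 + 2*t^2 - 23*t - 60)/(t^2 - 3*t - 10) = (t^2 + 7*t + 12)/(t + 2)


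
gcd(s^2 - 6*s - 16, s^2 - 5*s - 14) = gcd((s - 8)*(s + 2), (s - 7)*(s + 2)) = s + 2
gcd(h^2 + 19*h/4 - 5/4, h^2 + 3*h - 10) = h + 5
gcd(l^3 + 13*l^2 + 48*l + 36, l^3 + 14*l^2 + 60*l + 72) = l^2 + 12*l + 36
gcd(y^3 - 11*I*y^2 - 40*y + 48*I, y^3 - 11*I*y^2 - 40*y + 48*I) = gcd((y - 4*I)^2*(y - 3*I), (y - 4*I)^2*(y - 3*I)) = y^3 - 11*I*y^2 - 40*y + 48*I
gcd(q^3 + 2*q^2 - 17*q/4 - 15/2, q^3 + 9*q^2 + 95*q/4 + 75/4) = q^2 + 4*q + 15/4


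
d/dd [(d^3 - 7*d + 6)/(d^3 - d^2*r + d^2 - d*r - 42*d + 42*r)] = ((3*d^2 - 7)*(d^3 - d^2*r + d^2 - d*r - 42*d + 42*r) + (d^3 - 7*d + 6)*(-3*d^2 + 2*d*r - 2*d + r + 42))/(d^3 - d^2*r + d^2 - d*r - 42*d + 42*r)^2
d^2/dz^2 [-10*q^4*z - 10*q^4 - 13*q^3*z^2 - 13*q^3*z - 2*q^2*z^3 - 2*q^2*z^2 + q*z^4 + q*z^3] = 2*q*(-13*q^2 - 6*q*z - 2*q + 6*z^2 + 3*z)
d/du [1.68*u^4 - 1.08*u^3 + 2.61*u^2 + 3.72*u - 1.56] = 6.72*u^3 - 3.24*u^2 + 5.22*u + 3.72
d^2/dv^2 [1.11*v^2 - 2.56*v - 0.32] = 2.22000000000000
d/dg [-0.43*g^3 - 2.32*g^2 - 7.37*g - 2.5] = -1.29*g^2 - 4.64*g - 7.37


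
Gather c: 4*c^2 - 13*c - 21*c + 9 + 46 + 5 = 4*c^2 - 34*c + 60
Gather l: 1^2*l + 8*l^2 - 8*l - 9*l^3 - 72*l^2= -9*l^3 - 64*l^2 - 7*l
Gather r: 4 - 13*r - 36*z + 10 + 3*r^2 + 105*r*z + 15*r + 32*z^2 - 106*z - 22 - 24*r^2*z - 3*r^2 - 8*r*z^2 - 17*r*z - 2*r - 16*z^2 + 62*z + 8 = -24*r^2*z + r*(-8*z^2 + 88*z) + 16*z^2 - 80*z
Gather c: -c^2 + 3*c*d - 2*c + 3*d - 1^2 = -c^2 + c*(3*d - 2) + 3*d - 1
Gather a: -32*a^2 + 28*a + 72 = -32*a^2 + 28*a + 72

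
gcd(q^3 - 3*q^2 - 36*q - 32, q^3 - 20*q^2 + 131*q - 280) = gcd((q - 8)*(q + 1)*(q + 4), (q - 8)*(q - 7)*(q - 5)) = q - 8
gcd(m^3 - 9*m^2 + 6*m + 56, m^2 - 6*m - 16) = m + 2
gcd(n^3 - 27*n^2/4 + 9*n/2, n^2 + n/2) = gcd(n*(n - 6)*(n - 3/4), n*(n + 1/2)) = n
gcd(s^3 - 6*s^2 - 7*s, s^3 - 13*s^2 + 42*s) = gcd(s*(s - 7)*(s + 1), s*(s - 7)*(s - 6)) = s^2 - 7*s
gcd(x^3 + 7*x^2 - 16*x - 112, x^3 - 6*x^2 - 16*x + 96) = x^2 - 16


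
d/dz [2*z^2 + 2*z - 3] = 4*z + 2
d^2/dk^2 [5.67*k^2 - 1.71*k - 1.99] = 11.3400000000000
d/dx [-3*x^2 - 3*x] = -6*x - 3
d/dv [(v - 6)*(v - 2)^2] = (v - 2)*(3*v - 14)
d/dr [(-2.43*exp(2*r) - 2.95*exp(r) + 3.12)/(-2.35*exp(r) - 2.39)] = (5.7105*exp(2*r) + 11.6154*exp(r) + 14.3825)*exp(r)/(5.5225*exp(2*r) + 11.233*exp(r) + 5.7121)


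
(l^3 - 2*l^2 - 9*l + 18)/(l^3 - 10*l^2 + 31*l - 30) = (l + 3)/(l - 5)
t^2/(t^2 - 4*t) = t/(t - 4)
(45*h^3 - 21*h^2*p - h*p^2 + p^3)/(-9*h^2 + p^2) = (-15*h^2 + 2*h*p + p^2)/(3*h + p)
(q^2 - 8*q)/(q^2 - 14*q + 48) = q/(q - 6)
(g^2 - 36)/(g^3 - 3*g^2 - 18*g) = (g + 6)/(g*(g + 3))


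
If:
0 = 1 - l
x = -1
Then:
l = 1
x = -1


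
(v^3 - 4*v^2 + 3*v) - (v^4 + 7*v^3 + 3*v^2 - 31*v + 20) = -v^4 - 6*v^3 - 7*v^2 + 34*v - 20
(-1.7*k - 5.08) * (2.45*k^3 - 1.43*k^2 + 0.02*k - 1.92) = -4.165*k^4 - 10.015*k^3 + 7.2304*k^2 + 3.1624*k + 9.7536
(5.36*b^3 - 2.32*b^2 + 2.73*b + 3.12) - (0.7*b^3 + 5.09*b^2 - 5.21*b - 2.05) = 4.66*b^3 - 7.41*b^2 + 7.94*b + 5.17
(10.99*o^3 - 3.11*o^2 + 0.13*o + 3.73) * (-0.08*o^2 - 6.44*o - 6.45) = -0.8792*o^5 - 70.5268*o^4 - 50.8675*o^3 + 18.9239*o^2 - 24.8597*o - 24.0585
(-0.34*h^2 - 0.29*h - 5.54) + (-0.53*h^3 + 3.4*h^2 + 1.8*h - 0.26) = -0.53*h^3 + 3.06*h^2 + 1.51*h - 5.8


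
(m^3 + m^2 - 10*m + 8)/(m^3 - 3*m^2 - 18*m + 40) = (m - 1)/(m - 5)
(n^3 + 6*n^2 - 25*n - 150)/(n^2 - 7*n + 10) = (n^2 + 11*n + 30)/(n - 2)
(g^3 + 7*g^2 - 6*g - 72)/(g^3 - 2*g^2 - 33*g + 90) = (g + 4)/(g - 5)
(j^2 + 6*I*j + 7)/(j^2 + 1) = (j + 7*I)/(j + I)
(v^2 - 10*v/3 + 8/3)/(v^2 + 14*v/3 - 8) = (v - 2)/(v + 6)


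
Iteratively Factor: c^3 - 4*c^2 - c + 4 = (c + 1)*(c^2 - 5*c + 4) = (c - 4)*(c + 1)*(c - 1)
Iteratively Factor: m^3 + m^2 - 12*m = (m + 4)*(m^2 - 3*m) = (m - 3)*(m + 4)*(m)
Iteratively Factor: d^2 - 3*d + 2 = (d - 1)*(d - 2)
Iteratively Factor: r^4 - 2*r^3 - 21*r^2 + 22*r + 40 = (r + 4)*(r^3 - 6*r^2 + 3*r + 10) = (r - 2)*(r + 4)*(r^2 - 4*r - 5) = (r - 2)*(r + 1)*(r + 4)*(r - 5)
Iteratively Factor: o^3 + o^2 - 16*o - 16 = (o - 4)*(o^2 + 5*o + 4) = (o - 4)*(o + 4)*(o + 1)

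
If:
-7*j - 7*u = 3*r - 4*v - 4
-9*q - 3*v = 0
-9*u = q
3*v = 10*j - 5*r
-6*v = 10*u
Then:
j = 4/13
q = 0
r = 8/13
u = 0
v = 0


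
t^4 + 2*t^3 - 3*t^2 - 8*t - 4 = (t - 2)*(t + 1)^2*(t + 2)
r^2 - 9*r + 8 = (r - 8)*(r - 1)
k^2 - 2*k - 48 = (k - 8)*(k + 6)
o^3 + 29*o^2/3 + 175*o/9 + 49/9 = (o + 1/3)*(o + 7/3)*(o + 7)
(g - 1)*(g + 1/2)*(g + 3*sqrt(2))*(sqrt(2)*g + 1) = sqrt(2)*g^4 - sqrt(2)*g^3/2 + 7*g^3 - 7*g^2/2 + 5*sqrt(2)*g^2/2 - 7*g/2 - 3*sqrt(2)*g/2 - 3*sqrt(2)/2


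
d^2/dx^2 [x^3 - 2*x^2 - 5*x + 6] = 6*x - 4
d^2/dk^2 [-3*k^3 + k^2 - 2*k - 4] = 2 - 18*k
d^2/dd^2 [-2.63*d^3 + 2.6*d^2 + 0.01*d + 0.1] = 5.2 - 15.78*d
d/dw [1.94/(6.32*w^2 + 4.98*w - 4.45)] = (-24.5216*w - 9.6612)/(6.32*w^2 + 4.98*w - 4.45)^2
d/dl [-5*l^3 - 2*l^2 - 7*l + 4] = -15*l^2 - 4*l - 7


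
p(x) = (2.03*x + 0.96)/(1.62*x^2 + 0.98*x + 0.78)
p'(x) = (-3.24*x - 0.98)*(2.03*x + 0.96)/(1.62*x^2 + 0.98*x + 0.78)^2 + 2.03/(1.62*x^2 + 0.98*x + 0.78)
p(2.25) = 0.49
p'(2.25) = -0.18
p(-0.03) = 1.20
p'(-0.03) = 1.30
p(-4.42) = -0.29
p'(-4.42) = -0.06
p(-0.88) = -0.71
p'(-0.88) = 0.61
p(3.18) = 0.37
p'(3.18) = -0.10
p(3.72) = 0.32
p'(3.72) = -0.08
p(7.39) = 0.17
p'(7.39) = -0.02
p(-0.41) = 0.20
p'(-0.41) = 3.23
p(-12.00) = -0.11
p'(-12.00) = -0.01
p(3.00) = 0.39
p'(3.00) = -0.11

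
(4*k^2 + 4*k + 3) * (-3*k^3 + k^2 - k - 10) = -12*k^5 - 8*k^4 - 9*k^3 - 41*k^2 - 43*k - 30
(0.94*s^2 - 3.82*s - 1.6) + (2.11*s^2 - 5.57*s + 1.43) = 3.05*s^2 - 9.39*s - 0.17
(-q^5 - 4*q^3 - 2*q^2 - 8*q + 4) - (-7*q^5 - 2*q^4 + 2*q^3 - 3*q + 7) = 6*q^5 + 2*q^4 - 6*q^3 - 2*q^2 - 5*q - 3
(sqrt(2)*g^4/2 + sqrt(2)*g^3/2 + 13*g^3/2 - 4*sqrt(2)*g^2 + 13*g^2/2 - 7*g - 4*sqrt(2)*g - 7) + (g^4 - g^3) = sqrt(2)*g^4/2 + g^4 + sqrt(2)*g^3/2 + 11*g^3/2 - 4*sqrt(2)*g^2 + 13*g^2/2 - 7*g - 4*sqrt(2)*g - 7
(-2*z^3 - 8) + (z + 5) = -2*z^3 + z - 3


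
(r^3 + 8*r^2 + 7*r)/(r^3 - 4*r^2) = (r^2 + 8*r + 7)/(r*(r - 4))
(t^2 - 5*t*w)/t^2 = (t - 5*w)/t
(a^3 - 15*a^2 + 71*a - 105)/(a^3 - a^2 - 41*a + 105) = (a - 7)/(a + 7)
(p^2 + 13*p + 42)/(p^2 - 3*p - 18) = (p^2 + 13*p + 42)/(p^2 - 3*p - 18)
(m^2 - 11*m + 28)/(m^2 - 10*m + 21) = (m - 4)/(m - 3)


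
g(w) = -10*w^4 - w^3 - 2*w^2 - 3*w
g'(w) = -40*w^3 - 3*w^2 - 4*w - 3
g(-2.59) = -438.26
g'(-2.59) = 682.19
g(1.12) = -23.01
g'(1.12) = -67.44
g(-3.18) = -1001.13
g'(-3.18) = 1265.68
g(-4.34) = -3490.70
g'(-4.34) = 3227.71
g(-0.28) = 0.64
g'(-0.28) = -1.24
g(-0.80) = -2.46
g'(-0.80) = 18.76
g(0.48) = -2.54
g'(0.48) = -10.03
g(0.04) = -0.12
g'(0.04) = -3.17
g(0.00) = 0.00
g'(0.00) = -3.00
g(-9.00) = -65016.00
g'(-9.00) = 28950.00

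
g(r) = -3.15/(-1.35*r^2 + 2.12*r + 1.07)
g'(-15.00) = 0.00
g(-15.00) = 0.01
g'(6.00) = -0.04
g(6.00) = 0.09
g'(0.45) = 0.93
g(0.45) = -1.80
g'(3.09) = -0.71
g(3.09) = 0.60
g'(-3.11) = 0.10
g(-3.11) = 0.17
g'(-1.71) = 0.50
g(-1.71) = 0.48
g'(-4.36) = 0.04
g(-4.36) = 0.09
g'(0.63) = 0.38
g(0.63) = -1.68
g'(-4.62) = 0.03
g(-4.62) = 0.08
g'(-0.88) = 4.18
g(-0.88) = 1.71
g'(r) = -3.15*(2.7*r - 2.12)/(-1.35*r^2 + 2.12*r + 1.07)^2 = (6.678 - 8.505*r)/(-1.35*r^2 + 2.12*r + 1.07)^2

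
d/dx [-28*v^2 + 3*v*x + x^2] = 3*v + 2*x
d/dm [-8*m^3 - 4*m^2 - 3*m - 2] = -24*m^2 - 8*m - 3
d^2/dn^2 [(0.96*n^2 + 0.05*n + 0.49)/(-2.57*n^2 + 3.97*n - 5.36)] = (-20.250058*n^3 + 59.926746*n^2 + 34.129086*n - 59.234738)/(16.974593*n^6 - 78.664359*n^5 + 227.723331*n^4 - 390.696037*n^3 + 474.940488*n^2 - 342.169536*n + 153.990656)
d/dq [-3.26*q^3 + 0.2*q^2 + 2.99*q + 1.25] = -9.78*q^2 + 0.4*q + 2.99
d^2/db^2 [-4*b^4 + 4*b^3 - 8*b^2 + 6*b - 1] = -48*b^2 + 24*b - 16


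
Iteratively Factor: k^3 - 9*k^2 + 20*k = (k)*(k^2 - 9*k + 20) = k*(k - 5)*(k - 4)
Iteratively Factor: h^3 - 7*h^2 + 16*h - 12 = (h - 3)*(h^2 - 4*h + 4) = (h - 3)*(h - 2)*(h - 2)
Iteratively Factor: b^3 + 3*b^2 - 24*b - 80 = (b + 4)*(b^2 - b - 20) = (b - 5)*(b + 4)*(b + 4)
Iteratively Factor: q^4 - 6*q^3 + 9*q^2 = (q)*(q^3 - 6*q^2 + 9*q) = q*(q - 3)*(q^2 - 3*q) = q*(q - 3)^2*(q)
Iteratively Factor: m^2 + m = (m)*(m + 1)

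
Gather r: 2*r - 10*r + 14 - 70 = -8*r - 56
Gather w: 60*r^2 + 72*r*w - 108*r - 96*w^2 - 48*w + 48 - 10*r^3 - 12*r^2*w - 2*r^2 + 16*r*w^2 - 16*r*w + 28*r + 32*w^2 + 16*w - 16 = -10*r^3 + 58*r^2 - 80*r + w^2*(16*r - 64) + w*(-12*r^2 + 56*r - 32) + 32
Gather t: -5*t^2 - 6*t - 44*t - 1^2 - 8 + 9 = -5*t^2 - 50*t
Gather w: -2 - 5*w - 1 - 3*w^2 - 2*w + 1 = -3*w^2 - 7*w - 2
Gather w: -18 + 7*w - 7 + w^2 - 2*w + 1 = w^2 + 5*w - 24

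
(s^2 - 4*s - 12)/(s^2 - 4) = (s - 6)/(s - 2)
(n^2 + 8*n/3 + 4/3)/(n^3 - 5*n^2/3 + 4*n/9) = 3*(3*n^2 + 8*n + 4)/(n*(9*n^2 - 15*n + 4))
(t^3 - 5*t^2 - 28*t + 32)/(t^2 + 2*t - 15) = (t^3 - 5*t^2 - 28*t + 32)/(t^2 + 2*t - 15)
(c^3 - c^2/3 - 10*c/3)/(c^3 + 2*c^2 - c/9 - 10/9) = 3*c*(c - 2)/(3*c^2 + c - 2)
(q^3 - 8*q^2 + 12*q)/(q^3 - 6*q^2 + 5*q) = (q^2 - 8*q + 12)/(q^2 - 6*q + 5)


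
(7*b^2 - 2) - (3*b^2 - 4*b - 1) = 4*b^2 + 4*b - 1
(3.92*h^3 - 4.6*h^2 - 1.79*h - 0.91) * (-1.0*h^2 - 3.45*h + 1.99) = -3.92*h^5 - 8.924*h^4 + 25.4608*h^3 - 2.0685*h^2 - 0.4226*h - 1.8109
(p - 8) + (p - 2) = 2*p - 10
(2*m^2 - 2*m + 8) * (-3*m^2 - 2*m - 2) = -6*m^4 + 2*m^3 - 24*m^2 - 12*m - 16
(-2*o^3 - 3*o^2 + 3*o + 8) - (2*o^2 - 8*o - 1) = -2*o^3 - 5*o^2 + 11*o + 9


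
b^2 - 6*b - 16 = (b - 8)*(b + 2)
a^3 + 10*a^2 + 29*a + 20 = (a + 1)*(a + 4)*(a + 5)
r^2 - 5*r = r*(r - 5)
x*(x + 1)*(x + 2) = x^3 + 3*x^2 + 2*x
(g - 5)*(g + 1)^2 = g^3 - 3*g^2 - 9*g - 5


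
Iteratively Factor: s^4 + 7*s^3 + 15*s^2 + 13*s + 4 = (s + 4)*(s^3 + 3*s^2 + 3*s + 1) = (s + 1)*(s + 4)*(s^2 + 2*s + 1) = (s + 1)^2*(s + 4)*(s + 1)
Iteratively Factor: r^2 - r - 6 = (r + 2)*(r - 3)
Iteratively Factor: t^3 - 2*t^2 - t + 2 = (t - 1)*(t^2 - t - 2) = (t - 2)*(t - 1)*(t + 1)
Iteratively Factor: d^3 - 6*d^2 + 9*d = (d - 3)*(d^2 - 3*d) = d*(d - 3)*(d - 3)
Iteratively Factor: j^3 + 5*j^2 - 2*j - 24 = (j + 3)*(j^2 + 2*j - 8) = (j + 3)*(j + 4)*(j - 2)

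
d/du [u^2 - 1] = 2*u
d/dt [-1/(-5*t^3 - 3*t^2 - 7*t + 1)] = (-15*t^2 - 6*t - 7)/(5*t^3 + 3*t^2 + 7*t - 1)^2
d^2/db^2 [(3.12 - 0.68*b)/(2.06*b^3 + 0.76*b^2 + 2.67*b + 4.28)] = (-17.313888*b^5 + 152.492736*b^4 + 84.849488*b^3 + 185.721504*b^2 - 113.792448*b + 39.7284)/(8.741816*b^9 + 9.675408*b^8 + 37.560804*b^7 + 80.007712*b^6 + 88.887786*b^5 + 164.915412*b^4 + 184.351731*b^3 + 133.301028*b^2 + 146.730384*b + 78.402752)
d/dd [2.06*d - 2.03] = 2.06000000000000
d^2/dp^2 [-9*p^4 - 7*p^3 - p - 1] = 6*p*(-18*p - 7)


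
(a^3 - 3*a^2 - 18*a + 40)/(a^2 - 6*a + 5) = (a^2 + 2*a - 8)/(a - 1)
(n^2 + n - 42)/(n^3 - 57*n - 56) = (n - 6)/(n^2 - 7*n - 8)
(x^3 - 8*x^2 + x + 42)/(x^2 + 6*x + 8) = (x^2 - 10*x + 21)/(x + 4)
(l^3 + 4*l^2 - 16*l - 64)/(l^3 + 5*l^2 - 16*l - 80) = (l + 4)/(l + 5)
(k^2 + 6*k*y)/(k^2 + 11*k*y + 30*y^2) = k/(k + 5*y)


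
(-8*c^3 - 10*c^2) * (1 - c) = 8*c^4 + 2*c^3 - 10*c^2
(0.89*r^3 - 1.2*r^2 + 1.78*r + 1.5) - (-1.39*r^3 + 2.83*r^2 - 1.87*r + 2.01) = 2.28*r^3 - 4.03*r^2 + 3.65*r - 0.51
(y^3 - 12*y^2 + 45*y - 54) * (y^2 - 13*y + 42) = y^5 - 25*y^4 + 243*y^3 - 1143*y^2 + 2592*y - 2268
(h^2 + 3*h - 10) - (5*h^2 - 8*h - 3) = -4*h^2 + 11*h - 7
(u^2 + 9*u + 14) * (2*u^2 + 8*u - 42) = 2*u^4 + 26*u^3 + 58*u^2 - 266*u - 588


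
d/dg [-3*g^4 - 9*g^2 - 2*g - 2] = -12*g^3 - 18*g - 2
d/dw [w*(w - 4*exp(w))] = -w*(4*exp(w) - 1) + w - 4*exp(w)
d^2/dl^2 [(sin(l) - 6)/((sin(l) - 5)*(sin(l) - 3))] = (-sin(l)^5 + 16*sin(l)^4 - 52*sin(l)^3 - 132*sin(l)^2 + 693*sin(l) - 348)/((sin(l) - 5)^3*(sin(l) - 3)^3)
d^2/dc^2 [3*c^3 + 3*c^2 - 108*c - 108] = 18*c + 6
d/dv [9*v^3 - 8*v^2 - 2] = v*(27*v - 16)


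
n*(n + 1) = n^2 + n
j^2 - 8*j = j*(j - 8)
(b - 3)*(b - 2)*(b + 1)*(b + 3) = b^4 - b^3 - 11*b^2 + 9*b + 18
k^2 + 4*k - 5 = (k - 1)*(k + 5)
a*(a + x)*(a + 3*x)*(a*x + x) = a^4*x + 4*a^3*x^2 + a^3*x + 3*a^2*x^3 + 4*a^2*x^2 + 3*a*x^3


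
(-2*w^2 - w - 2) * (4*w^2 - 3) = -8*w^4 - 4*w^3 - 2*w^2 + 3*w + 6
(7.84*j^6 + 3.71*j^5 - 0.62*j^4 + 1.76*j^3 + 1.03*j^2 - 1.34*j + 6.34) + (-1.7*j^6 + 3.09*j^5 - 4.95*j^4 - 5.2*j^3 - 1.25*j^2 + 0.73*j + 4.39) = 6.14*j^6 + 6.8*j^5 - 5.57*j^4 - 3.44*j^3 - 0.22*j^2 - 0.61*j + 10.73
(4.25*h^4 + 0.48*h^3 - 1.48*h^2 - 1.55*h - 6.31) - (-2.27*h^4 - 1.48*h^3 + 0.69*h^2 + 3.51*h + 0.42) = 6.52*h^4 + 1.96*h^3 - 2.17*h^2 - 5.06*h - 6.73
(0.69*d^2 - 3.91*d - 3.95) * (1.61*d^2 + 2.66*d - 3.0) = 1.1109*d^4 - 4.4597*d^3 - 18.8301*d^2 + 1.223*d + 11.85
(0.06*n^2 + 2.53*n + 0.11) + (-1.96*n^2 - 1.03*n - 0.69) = -1.9*n^2 + 1.5*n - 0.58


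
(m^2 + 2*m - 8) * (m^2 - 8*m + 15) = m^4 - 6*m^3 - 9*m^2 + 94*m - 120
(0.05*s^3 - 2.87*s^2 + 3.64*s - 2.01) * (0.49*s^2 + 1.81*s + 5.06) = 0.0245*s^5 - 1.3158*s^4 - 3.1581*s^3 - 8.9187*s^2 + 14.7803*s - 10.1706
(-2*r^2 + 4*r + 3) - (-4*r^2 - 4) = 2*r^2 + 4*r + 7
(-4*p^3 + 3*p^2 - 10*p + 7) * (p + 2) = -4*p^4 - 5*p^3 - 4*p^2 - 13*p + 14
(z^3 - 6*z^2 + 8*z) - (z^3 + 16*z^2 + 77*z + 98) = -22*z^2 - 69*z - 98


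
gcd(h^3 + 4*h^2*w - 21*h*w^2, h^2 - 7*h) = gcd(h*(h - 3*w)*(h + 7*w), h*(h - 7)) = h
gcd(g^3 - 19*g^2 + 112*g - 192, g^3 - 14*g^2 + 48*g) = g - 8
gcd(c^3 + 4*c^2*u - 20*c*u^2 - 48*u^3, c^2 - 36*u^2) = c + 6*u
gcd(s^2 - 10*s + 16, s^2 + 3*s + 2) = 1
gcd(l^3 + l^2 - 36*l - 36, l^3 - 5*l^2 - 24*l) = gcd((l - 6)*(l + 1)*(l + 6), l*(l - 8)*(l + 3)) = 1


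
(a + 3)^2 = a^2 + 6*a + 9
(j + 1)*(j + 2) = j^2 + 3*j + 2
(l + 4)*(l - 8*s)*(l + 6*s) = l^3 - 2*l^2*s + 4*l^2 - 48*l*s^2 - 8*l*s - 192*s^2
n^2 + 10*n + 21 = (n + 3)*(n + 7)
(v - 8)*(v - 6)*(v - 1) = v^3 - 15*v^2 + 62*v - 48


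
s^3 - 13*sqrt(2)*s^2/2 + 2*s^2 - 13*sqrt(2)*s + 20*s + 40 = (s + 2)*(s - 4*sqrt(2))*(s - 5*sqrt(2)/2)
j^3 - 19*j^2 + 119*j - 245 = (j - 7)^2*(j - 5)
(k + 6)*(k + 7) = k^2 + 13*k + 42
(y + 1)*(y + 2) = y^2 + 3*y + 2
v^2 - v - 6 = (v - 3)*(v + 2)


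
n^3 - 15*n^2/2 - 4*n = n*(n - 8)*(n + 1/2)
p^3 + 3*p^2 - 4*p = p*(p - 1)*(p + 4)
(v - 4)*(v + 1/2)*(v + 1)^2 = v^4 - 3*v^3/2 - 8*v^2 - 15*v/2 - 2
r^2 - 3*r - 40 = (r - 8)*(r + 5)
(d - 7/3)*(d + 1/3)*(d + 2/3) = d^3 - 4*d^2/3 - 19*d/9 - 14/27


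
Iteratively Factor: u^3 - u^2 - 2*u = (u - 2)*(u^2 + u) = (u - 2)*(u + 1)*(u)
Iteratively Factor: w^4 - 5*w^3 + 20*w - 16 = (w - 1)*(w^3 - 4*w^2 - 4*w + 16) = (w - 1)*(w + 2)*(w^2 - 6*w + 8) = (w - 4)*(w - 1)*(w + 2)*(w - 2)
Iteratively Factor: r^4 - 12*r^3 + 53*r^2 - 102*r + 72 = (r - 2)*(r^3 - 10*r^2 + 33*r - 36) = (r - 3)*(r - 2)*(r^2 - 7*r + 12) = (r - 4)*(r - 3)*(r - 2)*(r - 3)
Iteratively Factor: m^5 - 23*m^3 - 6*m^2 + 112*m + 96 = (m - 4)*(m^4 + 4*m^3 - 7*m^2 - 34*m - 24) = (m - 4)*(m + 2)*(m^3 + 2*m^2 - 11*m - 12) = (m - 4)*(m - 3)*(m + 2)*(m^2 + 5*m + 4) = (m - 4)*(m - 3)*(m + 1)*(m + 2)*(m + 4)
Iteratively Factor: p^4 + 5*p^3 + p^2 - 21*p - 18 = (p + 3)*(p^3 + 2*p^2 - 5*p - 6) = (p + 1)*(p + 3)*(p^2 + p - 6) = (p - 2)*(p + 1)*(p + 3)*(p + 3)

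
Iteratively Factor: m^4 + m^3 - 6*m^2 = (m)*(m^3 + m^2 - 6*m) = m*(m - 2)*(m^2 + 3*m) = m*(m - 2)*(m + 3)*(m)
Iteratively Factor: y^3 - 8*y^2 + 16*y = (y)*(y^2 - 8*y + 16) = y*(y - 4)*(y - 4)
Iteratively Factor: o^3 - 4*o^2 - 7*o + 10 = (o - 5)*(o^2 + o - 2) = (o - 5)*(o - 1)*(o + 2)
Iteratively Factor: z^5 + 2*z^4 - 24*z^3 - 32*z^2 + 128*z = (z)*(z^4 + 2*z^3 - 24*z^2 - 32*z + 128) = z*(z + 4)*(z^3 - 2*z^2 - 16*z + 32) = z*(z - 2)*(z + 4)*(z^2 - 16) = z*(z - 4)*(z - 2)*(z + 4)*(z + 4)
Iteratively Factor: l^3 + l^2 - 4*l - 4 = (l + 2)*(l^2 - l - 2) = (l + 1)*(l + 2)*(l - 2)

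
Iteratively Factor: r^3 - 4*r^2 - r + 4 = (r - 4)*(r^2 - 1) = (r - 4)*(r + 1)*(r - 1)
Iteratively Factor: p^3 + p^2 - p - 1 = (p - 1)*(p^2 + 2*p + 1) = (p - 1)*(p + 1)*(p + 1)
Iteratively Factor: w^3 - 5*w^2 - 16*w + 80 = (w - 4)*(w^2 - w - 20) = (w - 4)*(w + 4)*(w - 5)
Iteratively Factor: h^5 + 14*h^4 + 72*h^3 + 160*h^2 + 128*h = (h + 4)*(h^4 + 10*h^3 + 32*h^2 + 32*h) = (h + 4)^2*(h^3 + 6*h^2 + 8*h) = (h + 2)*(h + 4)^2*(h^2 + 4*h) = (h + 2)*(h + 4)^3*(h)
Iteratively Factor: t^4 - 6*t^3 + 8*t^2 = (t)*(t^3 - 6*t^2 + 8*t) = t*(t - 4)*(t^2 - 2*t) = t*(t - 4)*(t - 2)*(t)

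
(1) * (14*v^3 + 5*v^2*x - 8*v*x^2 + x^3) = 14*v^3 + 5*v^2*x - 8*v*x^2 + x^3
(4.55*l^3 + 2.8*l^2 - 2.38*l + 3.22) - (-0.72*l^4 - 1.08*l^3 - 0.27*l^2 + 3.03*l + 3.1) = 0.72*l^4 + 5.63*l^3 + 3.07*l^2 - 5.41*l + 0.12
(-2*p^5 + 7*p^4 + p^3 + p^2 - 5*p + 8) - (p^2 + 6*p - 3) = -2*p^5 + 7*p^4 + p^3 - 11*p + 11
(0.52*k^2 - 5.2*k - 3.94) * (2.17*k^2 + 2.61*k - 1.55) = 1.1284*k^4 - 9.9268*k^3 - 22.9278*k^2 - 2.2234*k + 6.107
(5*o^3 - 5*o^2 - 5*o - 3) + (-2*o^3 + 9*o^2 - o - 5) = 3*o^3 + 4*o^2 - 6*o - 8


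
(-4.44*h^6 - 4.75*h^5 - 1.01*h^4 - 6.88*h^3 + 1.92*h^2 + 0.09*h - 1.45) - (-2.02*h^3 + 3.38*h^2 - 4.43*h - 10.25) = -4.44*h^6 - 4.75*h^5 - 1.01*h^4 - 4.86*h^3 - 1.46*h^2 + 4.52*h + 8.8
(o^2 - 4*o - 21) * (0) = 0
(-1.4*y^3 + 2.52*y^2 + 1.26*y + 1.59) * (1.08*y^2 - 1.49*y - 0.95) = -1.512*y^5 + 4.8076*y^4 - 1.064*y^3 - 2.5542*y^2 - 3.5661*y - 1.5105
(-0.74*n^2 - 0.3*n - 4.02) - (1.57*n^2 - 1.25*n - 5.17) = -2.31*n^2 + 0.95*n + 1.15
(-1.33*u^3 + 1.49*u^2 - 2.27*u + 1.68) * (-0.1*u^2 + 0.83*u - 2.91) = 0.133*u^5 - 1.2529*u^4 + 5.334*u^3 - 6.388*u^2 + 8.0001*u - 4.8888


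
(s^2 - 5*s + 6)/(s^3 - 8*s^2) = (s^2 - 5*s + 6)/(s^2*(s - 8))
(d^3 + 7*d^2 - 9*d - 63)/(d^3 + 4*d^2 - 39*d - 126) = (d - 3)/(d - 6)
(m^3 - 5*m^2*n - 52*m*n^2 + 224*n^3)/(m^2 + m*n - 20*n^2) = (m^2 - m*n - 56*n^2)/(m + 5*n)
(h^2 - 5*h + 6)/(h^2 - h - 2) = (h - 3)/(h + 1)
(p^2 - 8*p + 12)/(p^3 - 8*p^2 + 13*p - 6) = (p - 2)/(p^2 - 2*p + 1)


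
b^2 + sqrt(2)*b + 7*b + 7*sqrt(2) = (b + 7)*(b + sqrt(2))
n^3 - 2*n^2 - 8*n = n*(n - 4)*(n + 2)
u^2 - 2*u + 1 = (u - 1)^2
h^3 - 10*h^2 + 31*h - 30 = (h - 5)*(h - 3)*(h - 2)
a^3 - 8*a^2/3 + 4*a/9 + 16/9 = (a - 2)*(a - 4/3)*(a + 2/3)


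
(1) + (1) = 2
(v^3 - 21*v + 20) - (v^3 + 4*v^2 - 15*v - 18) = -4*v^2 - 6*v + 38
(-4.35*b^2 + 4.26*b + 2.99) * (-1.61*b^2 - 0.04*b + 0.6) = 7.0035*b^4 - 6.6846*b^3 - 7.5943*b^2 + 2.4364*b + 1.794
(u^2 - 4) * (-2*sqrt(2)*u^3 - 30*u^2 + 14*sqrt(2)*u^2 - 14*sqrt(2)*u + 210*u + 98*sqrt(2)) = -2*sqrt(2)*u^5 - 30*u^4 + 14*sqrt(2)*u^4 - 6*sqrt(2)*u^3 + 210*u^3 + 42*sqrt(2)*u^2 + 120*u^2 - 840*u + 56*sqrt(2)*u - 392*sqrt(2)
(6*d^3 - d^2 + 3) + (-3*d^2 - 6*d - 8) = 6*d^3 - 4*d^2 - 6*d - 5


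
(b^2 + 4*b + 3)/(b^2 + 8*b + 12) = (b^2 + 4*b + 3)/(b^2 + 8*b + 12)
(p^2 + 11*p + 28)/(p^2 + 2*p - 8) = (p + 7)/(p - 2)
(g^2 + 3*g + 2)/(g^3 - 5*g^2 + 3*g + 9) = (g + 2)/(g^2 - 6*g + 9)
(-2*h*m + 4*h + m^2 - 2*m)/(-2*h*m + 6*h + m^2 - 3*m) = (m - 2)/(m - 3)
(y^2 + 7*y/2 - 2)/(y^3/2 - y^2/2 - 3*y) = (-2*y^2 - 7*y + 4)/(y*(-y^2 + y + 6))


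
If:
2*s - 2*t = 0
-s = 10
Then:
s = -10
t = -10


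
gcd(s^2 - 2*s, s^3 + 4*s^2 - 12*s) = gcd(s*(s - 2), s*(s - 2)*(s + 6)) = s^2 - 2*s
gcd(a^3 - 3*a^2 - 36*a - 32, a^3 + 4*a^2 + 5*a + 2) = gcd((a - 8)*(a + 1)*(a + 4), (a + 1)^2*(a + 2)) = a + 1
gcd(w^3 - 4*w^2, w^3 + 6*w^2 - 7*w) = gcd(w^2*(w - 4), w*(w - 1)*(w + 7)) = w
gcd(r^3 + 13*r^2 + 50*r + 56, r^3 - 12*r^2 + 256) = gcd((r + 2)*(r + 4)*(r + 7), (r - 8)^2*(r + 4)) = r + 4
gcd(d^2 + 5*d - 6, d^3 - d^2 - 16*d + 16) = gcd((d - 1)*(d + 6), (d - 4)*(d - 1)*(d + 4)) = d - 1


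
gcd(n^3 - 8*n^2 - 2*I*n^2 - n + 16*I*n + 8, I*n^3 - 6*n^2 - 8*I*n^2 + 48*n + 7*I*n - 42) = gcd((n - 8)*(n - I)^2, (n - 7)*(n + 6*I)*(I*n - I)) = 1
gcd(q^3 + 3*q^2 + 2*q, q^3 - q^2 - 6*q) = q^2 + 2*q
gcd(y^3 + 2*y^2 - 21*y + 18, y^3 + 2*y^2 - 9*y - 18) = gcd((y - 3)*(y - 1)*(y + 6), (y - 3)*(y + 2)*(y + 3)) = y - 3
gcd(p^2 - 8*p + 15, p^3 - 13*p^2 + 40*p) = p - 5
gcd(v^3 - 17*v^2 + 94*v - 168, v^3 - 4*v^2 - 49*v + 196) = v^2 - 11*v + 28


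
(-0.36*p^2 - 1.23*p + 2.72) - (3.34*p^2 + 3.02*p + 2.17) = -3.7*p^2 - 4.25*p + 0.55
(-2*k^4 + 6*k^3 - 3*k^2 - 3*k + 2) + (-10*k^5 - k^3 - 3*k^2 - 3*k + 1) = -10*k^5 - 2*k^4 + 5*k^3 - 6*k^2 - 6*k + 3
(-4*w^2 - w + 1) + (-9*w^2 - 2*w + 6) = -13*w^2 - 3*w + 7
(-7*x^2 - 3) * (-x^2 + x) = 7*x^4 - 7*x^3 + 3*x^2 - 3*x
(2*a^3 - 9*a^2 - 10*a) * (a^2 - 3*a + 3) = 2*a^5 - 15*a^4 + 23*a^3 + 3*a^2 - 30*a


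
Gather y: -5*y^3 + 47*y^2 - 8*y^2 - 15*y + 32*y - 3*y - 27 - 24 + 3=-5*y^3 + 39*y^2 + 14*y - 48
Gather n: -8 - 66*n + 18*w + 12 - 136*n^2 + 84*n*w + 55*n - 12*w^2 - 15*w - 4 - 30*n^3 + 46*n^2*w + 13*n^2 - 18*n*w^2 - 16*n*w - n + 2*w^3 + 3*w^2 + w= -30*n^3 + n^2*(46*w - 123) + n*(-18*w^2 + 68*w - 12) + 2*w^3 - 9*w^2 + 4*w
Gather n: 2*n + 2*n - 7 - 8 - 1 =4*n - 16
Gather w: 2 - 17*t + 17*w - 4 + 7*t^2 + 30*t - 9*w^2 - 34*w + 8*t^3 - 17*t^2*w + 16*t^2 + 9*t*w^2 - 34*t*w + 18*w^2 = 8*t^3 + 23*t^2 + 13*t + w^2*(9*t + 9) + w*(-17*t^2 - 34*t - 17) - 2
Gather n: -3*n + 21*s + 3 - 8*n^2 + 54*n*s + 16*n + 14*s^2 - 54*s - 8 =-8*n^2 + n*(54*s + 13) + 14*s^2 - 33*s - 5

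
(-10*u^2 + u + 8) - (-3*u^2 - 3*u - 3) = -7*u^2 + 4*u + 11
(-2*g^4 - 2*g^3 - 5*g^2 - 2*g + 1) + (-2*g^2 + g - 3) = -2*g^4 - 2*g^3 - 7*g^2 - g - 2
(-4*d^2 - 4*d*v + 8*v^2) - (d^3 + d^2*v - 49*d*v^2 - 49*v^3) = -d^3 - d^2*v - 4*d^2 + 49*d*v^2 - 4*d*v + 49*v^3 + 8*v^2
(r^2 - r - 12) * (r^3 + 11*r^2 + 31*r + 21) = r^5 + 10*r^4 + 8*r^3 - 142*r^2 - 393*r - 252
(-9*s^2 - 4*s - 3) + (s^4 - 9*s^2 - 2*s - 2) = s^4 - 18*s^2 - 6*s - 5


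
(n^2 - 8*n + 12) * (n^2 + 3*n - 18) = n^4 - 5*n^3 - 30*n^2 + 180*n - 216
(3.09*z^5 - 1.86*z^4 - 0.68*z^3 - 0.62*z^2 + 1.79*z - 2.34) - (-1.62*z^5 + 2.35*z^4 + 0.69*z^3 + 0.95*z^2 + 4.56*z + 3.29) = 4.71*z^5 - 4.21*z^4 - 1.37*z^3 - 1.57*z^2 - 2.77*z - 5.63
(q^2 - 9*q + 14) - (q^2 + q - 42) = 56 - 10*q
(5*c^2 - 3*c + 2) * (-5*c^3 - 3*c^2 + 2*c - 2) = -25*c^5 + 9*c^3 - 22*c^2 + 10*c - 4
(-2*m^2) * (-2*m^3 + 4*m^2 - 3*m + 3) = 4*m^5 - 8*m^4 + 6*m^3 - 6*m^2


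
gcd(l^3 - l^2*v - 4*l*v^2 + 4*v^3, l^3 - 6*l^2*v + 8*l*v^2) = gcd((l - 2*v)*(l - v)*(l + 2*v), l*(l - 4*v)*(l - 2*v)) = -l + 2*v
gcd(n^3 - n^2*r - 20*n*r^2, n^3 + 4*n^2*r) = n^2 + 4*n*r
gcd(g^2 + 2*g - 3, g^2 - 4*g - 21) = g + 3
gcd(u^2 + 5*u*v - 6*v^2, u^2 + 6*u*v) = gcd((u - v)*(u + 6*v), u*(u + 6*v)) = u + 6*v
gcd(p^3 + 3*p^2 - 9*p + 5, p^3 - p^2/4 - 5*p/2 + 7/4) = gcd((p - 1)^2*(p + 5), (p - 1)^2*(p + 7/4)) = p^2 - 2*p + 1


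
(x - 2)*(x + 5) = x^2 + 3*x - 10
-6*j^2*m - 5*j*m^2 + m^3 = m*(-6*j + m)*(j + m)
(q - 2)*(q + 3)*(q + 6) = q^3 + 7*q^2 - 36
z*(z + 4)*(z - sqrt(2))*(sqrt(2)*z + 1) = sqrt(2)*z^4 - z^3 + 4*sqrt(2)*z^3 - 4*z^2 - sqrt(2)*z^2 - 4*sqrt(2)*z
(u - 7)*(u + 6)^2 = u^3 + 5*u^2 - 48*u - 252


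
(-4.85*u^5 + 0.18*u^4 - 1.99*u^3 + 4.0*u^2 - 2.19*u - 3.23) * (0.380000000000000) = -1.843*u^5 + 0.0684*u^4 - 0.7562*u^3 + 1.52*u^2 - 0.8322*u - 1.2274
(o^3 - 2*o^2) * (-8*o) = -8*o^4 + 16*o^3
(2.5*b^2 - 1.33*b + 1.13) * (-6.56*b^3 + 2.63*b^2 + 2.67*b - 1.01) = -16.4*b^5 + 15.2998*b^4 - 4.2357*b^3 - 3.1042*b^2 + 4.3604*b - 1.1413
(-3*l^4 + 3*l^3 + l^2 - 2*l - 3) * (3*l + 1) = -9*l^5 + 6*l^4 + 6*l^3 - 5*l^2 - 11*l - 3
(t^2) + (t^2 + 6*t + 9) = 2*t^2 + 6*t + 9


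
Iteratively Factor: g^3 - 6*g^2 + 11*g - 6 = (g - 3)*(g^2 - 3*g + 2) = (g - 3)*(g - 2)*(g - 1)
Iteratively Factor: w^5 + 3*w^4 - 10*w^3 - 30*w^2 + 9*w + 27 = (w + 3)*(w^4 - 10*w^2 + 9) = (w - 1)*(w + 3)*(w^3 + w^2 - 9*w - 9) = (w - 1)*(w + 1)*(w + 3)*(w^2 - 9) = (w - 3)*(w - 1)*(w + 1)*(w + 3)*(w + 3)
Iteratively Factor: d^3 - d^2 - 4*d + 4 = (d - 2)*(d^2 + d - 2) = (d - 2)*(d - 1)*(d + 2)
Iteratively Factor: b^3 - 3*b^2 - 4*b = (b)*(b^2 - 3*b - 4) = b*(b + 1)*(b - 4)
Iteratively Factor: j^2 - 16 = (j + 4)*(j - 4)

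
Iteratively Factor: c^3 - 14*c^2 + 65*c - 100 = (c - 4)*(c^2 - 10*c + 25) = (c - 5)*(c - 4)*(c - 5)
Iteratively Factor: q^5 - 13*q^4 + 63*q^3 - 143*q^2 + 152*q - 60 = (q - 2)*(q^4 - 11*q^3 + 41*q^2 - 61*q + 30) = (q - 5)*(q - 2)*(q^3 - 6*q^2 + 11*q - 6) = (q - 5)*(q - 2)*(q - 1)*(q^2 - 5*q + 6) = (q - 5)*(q - 2)^2*(q - 1)*(q - 3)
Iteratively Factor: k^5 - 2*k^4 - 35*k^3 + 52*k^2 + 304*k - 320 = (k - 4)*(k^4 + 2*k^3 - 27*k^2 - 56*k + 80) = (k - 4)*(k + 4)*(k^3 - 2*k^2 - 19*k + 20) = (k - 4)*(k - 1)*(k + 4)*(k^2 - k - 20) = (k - 5)*(k - 4)*(k - 1)*(k + 4)*(k + 4)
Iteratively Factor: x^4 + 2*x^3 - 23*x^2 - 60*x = (x)*(x^3 + 2*x^2 - 23*x - 60) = x*(x + 4)*(x^2 - 2*x - 15) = x*(x - 5)*(x + 4)*(x + 3)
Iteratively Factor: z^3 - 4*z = (z)*(z^2 - 4) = z*(z + 2)*(z - 2)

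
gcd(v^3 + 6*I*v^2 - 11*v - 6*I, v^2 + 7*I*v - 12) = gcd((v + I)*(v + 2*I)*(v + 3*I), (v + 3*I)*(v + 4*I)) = v + 3*I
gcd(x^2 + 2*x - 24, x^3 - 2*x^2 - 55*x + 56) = 1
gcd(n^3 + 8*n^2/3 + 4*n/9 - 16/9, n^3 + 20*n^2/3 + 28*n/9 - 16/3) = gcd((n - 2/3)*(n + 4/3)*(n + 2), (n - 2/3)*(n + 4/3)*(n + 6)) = n^2 + 2*n/3 - 8/9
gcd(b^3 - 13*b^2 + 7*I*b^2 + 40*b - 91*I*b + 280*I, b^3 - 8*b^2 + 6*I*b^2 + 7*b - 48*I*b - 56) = b^2 + b*(-8 + 7*I) - 56*I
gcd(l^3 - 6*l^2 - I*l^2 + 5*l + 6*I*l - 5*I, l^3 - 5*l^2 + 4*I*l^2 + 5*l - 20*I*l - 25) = l^2 + l*(-5 - I) + 5*I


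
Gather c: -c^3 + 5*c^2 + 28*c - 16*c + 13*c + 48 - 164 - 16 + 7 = -c^3 + 5*c^2 + 25*c - 125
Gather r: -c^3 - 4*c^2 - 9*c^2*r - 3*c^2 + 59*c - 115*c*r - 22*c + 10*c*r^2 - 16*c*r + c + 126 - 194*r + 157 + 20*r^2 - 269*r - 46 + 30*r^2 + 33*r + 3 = -c^3 - 7*c^2 + 38*c + r^2*(10*c + 50) + r*(-9*c^2 - 131*c - 430) + 240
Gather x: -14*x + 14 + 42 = 56 - 14*x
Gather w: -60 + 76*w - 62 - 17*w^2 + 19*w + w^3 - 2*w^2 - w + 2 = w^3 - 19*w^2 + 94*w - 120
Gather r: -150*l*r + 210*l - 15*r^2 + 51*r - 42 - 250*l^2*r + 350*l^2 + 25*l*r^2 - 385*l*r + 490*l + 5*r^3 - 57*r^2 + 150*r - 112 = 350*l^2 + 700*l + 5*r^3 + r^2*(25*l - 72) + r*(-250*l^2 - 535*l + 201) - 154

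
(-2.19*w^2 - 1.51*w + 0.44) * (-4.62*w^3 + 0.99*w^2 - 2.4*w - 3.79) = 10.1178*w^5 + 4.8081*w^4 + 1.7283*w^3 + 12.3597*w^2 + 4.6669*w - 1.6676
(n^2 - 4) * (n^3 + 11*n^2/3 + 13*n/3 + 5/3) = n^5 + 11*n^4/3 + n^3/3 - 13*n^2 - 52*n/3 - 20/3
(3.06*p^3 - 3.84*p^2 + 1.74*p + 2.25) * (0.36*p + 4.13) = 1.1016*p^4 + 11.2554*p^3 - 15.2328*p^2 + 7.9962*p + 9.2925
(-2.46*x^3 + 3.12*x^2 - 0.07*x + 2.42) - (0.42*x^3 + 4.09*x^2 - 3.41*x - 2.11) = -2.88*x^3 - 0.97*x^2 + 3.34*x + 4.53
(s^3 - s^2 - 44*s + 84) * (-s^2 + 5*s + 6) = -s^5 + 6*s^4 + 45*s^3 - 310*s^2 + 156*s + 504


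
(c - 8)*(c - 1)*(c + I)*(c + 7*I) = c^4 - 9*c^3 + 8*I*c^3 + c^2 - 72*I*c^2 + 63*c + 64*I*c - 56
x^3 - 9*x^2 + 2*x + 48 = (x - 8)*(x - 3)*(x + 2)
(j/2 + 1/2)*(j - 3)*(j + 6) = j^3/2 + 2*j^2 - 15*j/2 - 9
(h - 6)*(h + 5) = h^2 - h - 30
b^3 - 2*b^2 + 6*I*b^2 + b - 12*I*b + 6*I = (b - 1)^2*(b + 6*I)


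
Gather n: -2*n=-2*n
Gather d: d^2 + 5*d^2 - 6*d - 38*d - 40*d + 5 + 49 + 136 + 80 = 6*d^2 - 84*d + 270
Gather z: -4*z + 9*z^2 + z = 9*z^2 - 3*z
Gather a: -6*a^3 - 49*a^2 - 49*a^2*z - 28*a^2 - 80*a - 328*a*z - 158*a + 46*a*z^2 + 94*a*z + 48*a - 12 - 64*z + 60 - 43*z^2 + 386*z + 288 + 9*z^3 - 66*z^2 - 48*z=-6*a^3 + a^2*(-49*z - 77) + a*(46*z^2 - 234*z - 190) + 9*z^3 - 109*z^2 + 274*z + 336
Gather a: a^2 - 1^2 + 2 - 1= a^2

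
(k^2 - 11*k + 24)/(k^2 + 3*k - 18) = (k - 8)/(k + 6)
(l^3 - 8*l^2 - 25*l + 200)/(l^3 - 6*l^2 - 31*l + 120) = (l - 5)/(l - 3)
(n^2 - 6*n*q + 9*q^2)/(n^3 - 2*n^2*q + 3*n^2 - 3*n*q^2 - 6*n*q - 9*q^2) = (n - 3*q)/(n^2 + n*q + 3*n + 3*q)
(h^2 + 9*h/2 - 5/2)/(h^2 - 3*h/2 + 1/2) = (h + 5)/(h - 1)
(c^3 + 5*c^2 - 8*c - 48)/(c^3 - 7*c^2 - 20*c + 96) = (c + 4)/(c - 8)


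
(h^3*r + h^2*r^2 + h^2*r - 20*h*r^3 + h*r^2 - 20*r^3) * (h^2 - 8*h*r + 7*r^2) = h^5*r - 7*h^4*r^2 + h^4*r - 21*h^3*r^3 - 7*h^3*r^2 + 167*h^2*r^4 - 21*h^2*r^3 - 140*h*r^5 + 167*h*r^4 - 140*r^5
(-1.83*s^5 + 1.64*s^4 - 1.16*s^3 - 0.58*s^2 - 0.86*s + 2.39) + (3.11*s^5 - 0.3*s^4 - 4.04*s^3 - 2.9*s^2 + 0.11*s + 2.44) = 1.28*s^5 + 1.34*s^4 - 5.2*s^3 - 3.48*s^2 - 0.75*s + 4.83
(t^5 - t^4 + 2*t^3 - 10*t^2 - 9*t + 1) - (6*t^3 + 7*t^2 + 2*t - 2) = t^5 - t^4 - 4*t^3 - 17*t^2 - 11*t + 3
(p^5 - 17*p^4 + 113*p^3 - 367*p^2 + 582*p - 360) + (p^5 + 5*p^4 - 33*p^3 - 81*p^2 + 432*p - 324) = 2*p^5 - 12*p^4 + 80*p^3 - 448*p^2 + 1014*p - 684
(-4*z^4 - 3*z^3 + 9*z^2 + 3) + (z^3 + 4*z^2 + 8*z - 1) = -4*z^4 - 2*z^3 + 13*z^2 + 8*z + 2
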